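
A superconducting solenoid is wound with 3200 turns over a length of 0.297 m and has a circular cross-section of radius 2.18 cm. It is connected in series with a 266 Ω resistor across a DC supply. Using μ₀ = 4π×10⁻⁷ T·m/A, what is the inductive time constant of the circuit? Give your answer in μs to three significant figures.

A = πr² = π(2.180×10^-2 m)² = 1.493×10^-3 m².
L = μ₀N²A/ℓ = (4π×10⁻⁷)(3200)²(1.493×10^-3)/(0.297) = 6.469×10^-2 H.
τ = L/R = (6.469×10^-2)/(266) = 2.432×10^-4 s.

τ ≈ 243 μs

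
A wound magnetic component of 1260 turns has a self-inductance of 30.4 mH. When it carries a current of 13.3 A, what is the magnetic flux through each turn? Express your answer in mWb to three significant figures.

Φ_B ≈ 0.321 mWb

From L = NΦ_B/I, the flux per turn is Φ_B = LI/N.
Φ_B = (3.040×10^-2 H)(13.3 A)/1260 = 3.209×10^-4 Wb.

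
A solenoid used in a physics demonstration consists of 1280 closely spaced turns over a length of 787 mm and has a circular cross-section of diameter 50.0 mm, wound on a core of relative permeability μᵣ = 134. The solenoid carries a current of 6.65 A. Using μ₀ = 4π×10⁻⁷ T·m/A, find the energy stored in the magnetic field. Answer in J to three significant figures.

U ≈ 15.2 J

A = π(d/2)² = π(2.500×10^-2 m)² = 1.963×10^-3 m².
L = μ₀μᵣN²A/ℓ = (4π×10⁻⁷)(134)(1280)²(1.963×10^-3)/(0.787) = 0.6883 H.
U = ½LI² = ½(0.6883)(6.65)² = 15.22 J.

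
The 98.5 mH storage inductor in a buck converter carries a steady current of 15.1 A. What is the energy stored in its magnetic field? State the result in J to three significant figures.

U ≈ 11.2 J

Stored magnetic energy: U = ½LI².
U = ½(9.850×10^-2 H)(15.1 A)² = 11.23 J.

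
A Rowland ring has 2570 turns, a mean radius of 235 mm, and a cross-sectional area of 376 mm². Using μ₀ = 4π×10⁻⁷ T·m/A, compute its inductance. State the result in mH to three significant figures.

For a thin toroid, L = μ₀N²A/(2πR).
L = (4π×10⁻⁷)(2570)²(3.760×10^-4) / (2π×0.235 m) = 2.114×10^-3 H.

L ≈ 2.11 mH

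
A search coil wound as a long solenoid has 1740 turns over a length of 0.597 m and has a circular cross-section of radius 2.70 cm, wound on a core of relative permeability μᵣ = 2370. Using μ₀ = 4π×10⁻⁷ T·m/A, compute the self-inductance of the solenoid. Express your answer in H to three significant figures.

L ≈ 34.6 H

A = πr² = π(2.700×10^-2 m)² = 2.290×10^-3 m².
For a long solenoid, L = μ₀μᵣN²A/ℓ.
L = (4π×10⁻⁷)(2370)(1740)²(2.290×10^-3)/(0.597 m) = 34.59 H.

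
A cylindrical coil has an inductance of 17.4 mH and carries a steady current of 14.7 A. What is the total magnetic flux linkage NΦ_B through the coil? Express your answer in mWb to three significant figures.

From L = NΦ_B/I, the flux linkage is NΦ_B = LI.
NΦ_B = (1.740×10^-2 H)(14.7 A) = 0.2558 Wb.

NΦ_B ≈ 256 mWb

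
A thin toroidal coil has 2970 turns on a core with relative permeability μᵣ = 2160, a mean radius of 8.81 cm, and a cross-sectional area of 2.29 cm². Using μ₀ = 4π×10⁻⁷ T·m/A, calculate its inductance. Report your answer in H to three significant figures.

For a thin toroid, L = μ₀μᵣN²A/(2πR).
L = (4π×10⁻⁷)(2160)(2970)²(2.290×10^-4) / (2π×8.810×10^-2 m) = 9.905 H.

L ≈ 9.91 H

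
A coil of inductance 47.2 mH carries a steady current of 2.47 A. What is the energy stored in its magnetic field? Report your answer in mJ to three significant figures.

U ≈ 144 mJ

Stored magnetic energy: U = ½LI².
U = ½(4.720×10^-2 H)(2.47 A)² = 0.144 J.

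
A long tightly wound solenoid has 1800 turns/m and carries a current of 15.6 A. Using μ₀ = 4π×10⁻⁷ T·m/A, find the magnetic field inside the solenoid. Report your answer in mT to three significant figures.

Inside a long solenoid, B = μ₀nI.
B = (4π×10⁻⁷)(1.800×10^3 m⁻¹)(15.6 A) = 3.529×10^-2 T.

B ≈ 35.3 mT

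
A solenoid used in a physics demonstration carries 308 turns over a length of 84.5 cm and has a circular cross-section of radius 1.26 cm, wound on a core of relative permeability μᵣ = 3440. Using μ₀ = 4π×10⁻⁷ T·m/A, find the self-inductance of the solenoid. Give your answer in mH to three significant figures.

L ≈ 242 mH

A = πr² = π(1.260×10^-2 m)² = 4.988×10^-4 m².
For a long solenoid, L = μ₀μᵣN²A/ℓ.
L = (4π×10⁻⁷)(3440)(308)²(4.988×10^-4)/(0.845 m) = 0.242 H.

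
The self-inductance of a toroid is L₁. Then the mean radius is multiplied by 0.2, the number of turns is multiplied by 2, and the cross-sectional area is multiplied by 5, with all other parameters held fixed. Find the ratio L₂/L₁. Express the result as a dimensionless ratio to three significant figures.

L₂/L₁ = 100

For a toroid, L ∝ μᵣN²A/R.
L₂/L₁ = (0.2)^-1 × (2)^2 × (5) = 100.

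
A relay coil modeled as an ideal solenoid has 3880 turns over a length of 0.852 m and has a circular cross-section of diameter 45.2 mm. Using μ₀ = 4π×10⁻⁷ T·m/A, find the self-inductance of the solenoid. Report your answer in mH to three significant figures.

A = π(d/2)² = π(2.260×10^-2 m)² = 1.6046×10^-3 m².
For a long solenoid, L = μ₀N²A/ℓ.
L = (4π×10⁻⁷)(3880)²(1.6046×10^-3)/(0.852 m) = 3.563×10^-2 H.

L ≈ 35.6 mH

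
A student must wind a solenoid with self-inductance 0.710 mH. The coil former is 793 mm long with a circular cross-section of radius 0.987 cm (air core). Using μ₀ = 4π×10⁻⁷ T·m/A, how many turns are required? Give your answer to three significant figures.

A = πr² = π(9.870×10^-3 m)² = 3.060×10^-4 m².
From L = μ₀N²A/ℓ, N = √(Lℓ / (μ₀A)).
N = √[(7.100×10^-4)(0.793) / ((4π×10⁻⁷)×3.060×10^-4)] = √(1.464×10^6) ≈ 1210.0.

N ≈ 1210 turns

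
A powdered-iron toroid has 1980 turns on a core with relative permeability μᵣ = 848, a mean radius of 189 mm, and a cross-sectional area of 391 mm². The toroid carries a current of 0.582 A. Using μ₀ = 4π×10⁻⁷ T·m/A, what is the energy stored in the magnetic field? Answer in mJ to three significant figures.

U ≈ 233 mJ

L = μ₀μᵣN²A/(2πR) = (4π×10⁻⁷)(848)(1980)²(3.910×10^-4)/(2π×0.189) = 1.376 H.
U = ½LI² = ½(1.376)(0.582)² = 0.233 J.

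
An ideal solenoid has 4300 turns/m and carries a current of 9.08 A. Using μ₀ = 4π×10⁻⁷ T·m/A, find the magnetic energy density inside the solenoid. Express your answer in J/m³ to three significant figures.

B = μ₀nI = (4π×10⁻⁷)(4.300×10^3)(9.08) = 4.906×10^-2 T.
u = B²/(2μ₀) = (4.906×10^-2)²/(2×4π×10⁻⁷) = 957.8 J/m³.

u ≈ 958 J/m³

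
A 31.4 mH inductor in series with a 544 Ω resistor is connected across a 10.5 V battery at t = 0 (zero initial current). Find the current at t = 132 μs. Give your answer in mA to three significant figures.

I ≈ 17.3 mA

τ = L/R = 3.140×10^-2/544 = 5.772×10^-5 s; final current I_∞ = ε/R = 10.5/544 = 1.930×10^-2 A.
I(t) = I_∞(1 − e^(−t/τ)) with t/τ = 2.287.
I = (1.930×10^-2)(1 − e^(−2.287)) = 1.734×10^-2 A.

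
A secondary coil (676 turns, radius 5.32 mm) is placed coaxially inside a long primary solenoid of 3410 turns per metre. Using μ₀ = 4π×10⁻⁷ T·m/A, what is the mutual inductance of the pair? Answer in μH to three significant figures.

The outer solenoid produces a uniform field B₁ = μ₀n₁I₁ across the inner coil,
so the flux linkage is N₂Φ = N₂B₁A₂ = μ₀n₁N₂A₂·I₁, giving M = μ₀n₁N₂A₂.
A₂ = πr² = π(5.320×10^-3 m)² = 8.891×10^-5 m².
M = (4π×10⁻⁷)(3410)(676)(8.891×10^-5) = 2.576×10^-4 H.

M ≈ 258 μH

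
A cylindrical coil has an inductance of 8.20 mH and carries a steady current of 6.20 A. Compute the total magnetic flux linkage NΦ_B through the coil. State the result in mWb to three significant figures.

From L = NΦ_B/I, the flux linkage is NΦ_B = LI.
NΦ_B = (8.200×10^-3 H)(6.20 A) = 5.084×10^-2 Wb.

NΦ_B ≈ 50.8 mWb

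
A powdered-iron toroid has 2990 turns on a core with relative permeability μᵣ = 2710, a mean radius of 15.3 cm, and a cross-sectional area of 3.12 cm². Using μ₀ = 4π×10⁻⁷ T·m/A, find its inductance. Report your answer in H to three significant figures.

L ≈ 9.88 H

For a thin toroid, L = μ₀μᵣN²A/(2πR).
L = (4π×10⁻⁷)(2710)(2990)²(3.120×10^-4) / (2π×0.153 m) = 9.881 H.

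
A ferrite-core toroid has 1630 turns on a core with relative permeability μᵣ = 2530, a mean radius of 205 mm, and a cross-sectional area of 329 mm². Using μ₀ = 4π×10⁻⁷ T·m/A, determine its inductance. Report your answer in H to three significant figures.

For a thin toroid, L = μ₀μᵣN²A/(2πR).
L = (4π×10⁻⁷)(2530)(1630)²(3.290×10^-4) / (2π×0.205 m) = 2.158 H.

L ≈ 2.16 H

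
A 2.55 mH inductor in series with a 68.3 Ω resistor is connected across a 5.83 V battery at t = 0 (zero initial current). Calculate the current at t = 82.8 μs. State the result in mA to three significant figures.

I ≈ 76.1 mA

τ = L/R = 2.550×10^-3/68.3 = 3.734×10^-5 s; final current I_∞ = ε/R = 5.83/68.3 = 8.536×10^-2 A.
I(t) = I_∞(1 − e^(−t/τ)) with t/τ = 2.218.
I = (8.536×10^-2)(1 − e^(−2.218)) = 7.607×10^-2 A.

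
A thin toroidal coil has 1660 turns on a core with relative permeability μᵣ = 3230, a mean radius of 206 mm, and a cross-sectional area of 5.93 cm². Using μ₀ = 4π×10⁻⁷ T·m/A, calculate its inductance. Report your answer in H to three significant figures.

For a thin toroid, L = μ₀μᵣN²A/(2πR).
L = (4π×10⁻⁷)(3230)(1660)²(5.930×10^-4) / (2π×0.206 m) = 5.124 H.

L ≈ 5.12 H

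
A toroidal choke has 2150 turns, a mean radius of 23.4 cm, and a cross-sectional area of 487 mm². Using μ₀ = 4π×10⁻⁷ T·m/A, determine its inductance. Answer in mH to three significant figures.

For a thin toroid, L = μ₀N²A/(2πR).
L = (4π×10⁻⁷)(2150)²(4.870×10^-4) / (2π×0.234 m) = 1.924×10^-3 H.

L ≈ 1.92 mH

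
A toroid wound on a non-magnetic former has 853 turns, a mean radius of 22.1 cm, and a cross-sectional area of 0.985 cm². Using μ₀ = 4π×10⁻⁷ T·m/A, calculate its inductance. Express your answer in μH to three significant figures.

L ≈ 64.9 μH

For a thin toroid, L = μ₀N²A/(2πR).
L = (4π×10⁻⁷)(853)²(9.850×10^-5) / (2π×0.221 m) = 6.486×10^-5 H.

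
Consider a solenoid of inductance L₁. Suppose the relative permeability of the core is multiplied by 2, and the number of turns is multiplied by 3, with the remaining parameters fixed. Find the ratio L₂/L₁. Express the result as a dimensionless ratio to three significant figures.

L₂/L₁ = 18.0

For a solenoid, L ∝ μᵣN²A/ℓ.
L₂/L₁ = (2) × (3)^2 = 18.0.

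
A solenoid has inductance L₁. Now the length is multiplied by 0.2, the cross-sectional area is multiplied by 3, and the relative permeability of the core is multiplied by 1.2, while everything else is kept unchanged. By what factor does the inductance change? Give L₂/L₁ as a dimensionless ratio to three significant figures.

For a solenoid, L ∝ μᵣN²A/ℓ.
L₂/L₁ = (0.2)^-1 × (3) × (1.2) = 18.0.

L₂/L₁ = 18.0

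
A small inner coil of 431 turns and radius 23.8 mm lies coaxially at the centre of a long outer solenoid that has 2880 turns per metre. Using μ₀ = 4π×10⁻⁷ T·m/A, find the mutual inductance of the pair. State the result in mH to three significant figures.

The outer solenoid produces a uniform field B₁ = μ₀n₁I₁ across the inner coil,
so the flux linkage is N₂Φ = N₂B₁A₂ = μ₀n₁N₂A₂·I₁, giving M = μ₀n₁N₂A₂.
A₂ = πr² = π(2.380×10^-2 m)² = 1.780×10^-3 m².
M = (4π×10⁻⁷)(2880)(431)(1.780×10^-3) = 2.776×10^-3 H.

M ≈ 2.78 mH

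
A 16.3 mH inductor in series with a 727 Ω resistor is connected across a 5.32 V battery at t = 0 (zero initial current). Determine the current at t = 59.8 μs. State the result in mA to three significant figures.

τ = L/R = 1.630×10^-2/727 = 2.242×10^-5 s; final current I_∞ = ε/R = 5.32/727 = 7.318×10^-3 A.
I(t) = I_∞(1 − e^(−t/τ)) with t/τ = 2.667.
I = (7.318×10^-3)(1 − e^(−2.667)) = 6.810×10^-3 A.

I ≈ 6.81 mA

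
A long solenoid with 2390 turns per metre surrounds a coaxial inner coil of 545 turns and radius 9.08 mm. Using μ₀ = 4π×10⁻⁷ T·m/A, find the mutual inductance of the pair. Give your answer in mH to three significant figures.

M ≈ 0.424 mH

The outer solenoid produces a uniform field B₁ = μ₀n₁I₁ across the inner coil,
so the flux linkage is N₂Φ = N₂B₁A₂ = μ₀n₁N₂A₂·I₁, giving M = μ₀n₁N₂A₂.
A₂ = πr² = π(9.080×10^-3 m)² = 2.590×10^-4 m².
M = (4π×10⁻⁷)(2390)(545)(2.590×10^-4) = 4.240×10^-4 H.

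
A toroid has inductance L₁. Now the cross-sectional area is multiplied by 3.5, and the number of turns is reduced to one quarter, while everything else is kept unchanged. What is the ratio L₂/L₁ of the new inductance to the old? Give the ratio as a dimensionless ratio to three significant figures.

L₂/L₁ = 0.219

For a toroid, L ∝ μᵣN²A/R.
L₂/L₁ = (3.5) × (0.25)^2 = 0.219.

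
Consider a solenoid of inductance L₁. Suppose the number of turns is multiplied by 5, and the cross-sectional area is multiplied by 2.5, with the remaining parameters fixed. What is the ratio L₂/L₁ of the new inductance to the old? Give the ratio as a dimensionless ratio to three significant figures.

For a solenoid, L ∝ μᵣN²A/ℓ.
L₂/L₁ = (5)^2 × (2.5) = 62.5.

L₂/L₁ = 62.5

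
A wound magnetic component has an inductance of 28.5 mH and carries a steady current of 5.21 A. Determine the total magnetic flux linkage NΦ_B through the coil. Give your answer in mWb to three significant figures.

From L = NΦ_B/I, the flux linkage is NΦ_B = LI.
NΦ_B = (2.850×10^-2 H)(5.21 A) = 0.14849 Wb.

NΦ_B ≈ 148 mWb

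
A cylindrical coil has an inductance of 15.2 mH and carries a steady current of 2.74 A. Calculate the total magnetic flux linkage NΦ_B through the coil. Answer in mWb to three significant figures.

From L = NΦ_B/I, the flux linkage is NΦ_B = LI.
NΦ_B = (1.520×10^-2 H)(2.74 A) = 4.1648×10^-2 Wb.

NΦ_B ≈ 41.6 mWb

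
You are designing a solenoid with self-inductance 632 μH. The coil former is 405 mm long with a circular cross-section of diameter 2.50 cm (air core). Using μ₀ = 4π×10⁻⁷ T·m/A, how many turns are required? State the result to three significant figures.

A = π(d/2)² = π(1.250×10^-2 m)² = 4.909×10^-4 m².
From L = μ₀N²A/ℓ, N = √(Lℓ / (μ₀A)).
N = √[(6.320×10^-4)(0.405) / ((4π×10⁻⁷)×4.909×10^-4)] = √(4.149×10^5) ≈ 644.2.

N ≈ 644 turns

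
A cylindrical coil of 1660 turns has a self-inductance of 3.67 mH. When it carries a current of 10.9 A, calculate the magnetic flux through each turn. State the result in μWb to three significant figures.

From L = NΦ_B/I, the flux per turn is Φ_B = LI/N.
Φ_B = (3.670×10^-3 H)(10.9 A)/1660 = 2.410×10^-5 Wb.

Φ_B ≈ 24.1 μWb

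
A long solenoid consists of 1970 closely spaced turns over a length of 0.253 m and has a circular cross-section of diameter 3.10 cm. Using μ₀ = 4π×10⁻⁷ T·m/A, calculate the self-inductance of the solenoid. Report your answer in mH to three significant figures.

A = π(d/2)² = π(1.550×10^-2 m)² = 7.548×10^-4 m².
For a long solenoid, L = μ₀N²A/ℓ.
L = (4π×10⁻⁷)(1970)²(7.548×10^-4)/(0.253 m) = 1.4549×10^-2 H.

L ≈ 14.5 mH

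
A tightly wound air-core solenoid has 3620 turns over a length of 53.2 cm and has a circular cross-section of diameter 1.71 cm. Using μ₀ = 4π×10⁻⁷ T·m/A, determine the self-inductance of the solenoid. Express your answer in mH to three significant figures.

L ≈ 7.11 mH

A = π(d/2)² = π(8.550×10^-3 m)² = 2.297×10^-4 m².
For a long solenoid, L = μ₀N²A/ℓ.
L = (4π×10⁻⁷)(3620)²(2.297×10^-4)/(0.532 m) = 7.109×10^-3 H.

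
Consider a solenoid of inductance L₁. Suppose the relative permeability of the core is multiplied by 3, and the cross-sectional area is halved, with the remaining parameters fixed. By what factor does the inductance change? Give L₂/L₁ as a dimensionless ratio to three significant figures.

L₂/L₁ = 1.50

For a solenoid, L ∝ μᵣN²A/ℓ.
L₂/L₁ = (3) × (0.5) = 1.50.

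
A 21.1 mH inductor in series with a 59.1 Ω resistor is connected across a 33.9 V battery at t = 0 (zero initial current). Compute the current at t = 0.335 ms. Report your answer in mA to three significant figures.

τ = L/R = 2.110×10^-2/59.1 = 3.570×10^-4 s; final current I_∞ = ε/R = 33.9/59.1 = 0.5736 A.
I(t) = I_∞(1 − e^(−t/τ)) with t/τ = 0.938.
I = (0.5736)(1 − e^(−0.938)) = 0.3492 A.

I ≈ 349 mA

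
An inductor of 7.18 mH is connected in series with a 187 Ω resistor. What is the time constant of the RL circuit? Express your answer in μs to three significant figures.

τ = L/R = (7.180×10^-3 H)/(187 Ω) = 3.840×10^-5 s.

τ ≈ 38.4 μs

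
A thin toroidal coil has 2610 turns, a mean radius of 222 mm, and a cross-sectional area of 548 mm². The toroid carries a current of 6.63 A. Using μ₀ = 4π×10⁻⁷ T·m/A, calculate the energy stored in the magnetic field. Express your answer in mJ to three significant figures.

L = μ₀N²A/(2πR) = (4π×10⁻⁷)(2610)²(5.480×10^-4)/(2π×0.222) = 3.363×10^-3 H.
U = ½LI² = ½(3.363×10^-3)(6.63)² = 7.392×10^-2 J.

U ≈ 73.9 mJ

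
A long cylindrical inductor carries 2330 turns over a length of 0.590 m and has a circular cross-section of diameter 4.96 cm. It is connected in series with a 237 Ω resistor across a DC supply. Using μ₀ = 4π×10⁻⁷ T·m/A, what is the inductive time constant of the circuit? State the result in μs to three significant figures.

A = π(d/2)² = π(2.480×10^-2 m)² = 1.932×10^-3 m².
L = μ₀N²A/ℓ = (4π×10⁻⁷)(2330)²(1.932×10^-3)/(0.59) = 2.234×10^-2 H.
τ = L/R = (2.234×10^-2)/(237) = 9.427×10^-5 s.

τ ≈ 94.3 μs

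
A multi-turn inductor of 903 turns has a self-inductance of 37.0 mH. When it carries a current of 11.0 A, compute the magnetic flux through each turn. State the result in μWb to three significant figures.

Φ_B ≈ 451 μWb

From L = NΦ_B/I, the flux per turn is Φ_B = LI/N.
Φ_B = (3.700×10^-2 H)(11.0 A)/903 = 4.507×10^-4 Wb.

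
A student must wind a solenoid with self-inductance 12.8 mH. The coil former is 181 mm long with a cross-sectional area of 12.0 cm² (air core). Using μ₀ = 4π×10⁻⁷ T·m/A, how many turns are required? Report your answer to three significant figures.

A = 12.0 cm² = 1.200×10^-3 m².
From L = μ₀N²A/ℓ, N = √(Lℓ / (μ₀A)).
N = √[(1.280×10^-2)(0.181) / ((4π×10⁻⁷)×1.200×10^-3)] = √(1.536×10^6) ≈ 1239.5.

N ≈ 1240 turns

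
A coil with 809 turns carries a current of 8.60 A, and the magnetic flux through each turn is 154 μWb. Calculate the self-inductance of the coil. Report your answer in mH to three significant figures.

Self-inductance is defined by L = NΦ_B/I (flux linkage over current).
L = (809)(1.540×10^-4 Wb)/(8.60 A) = 1.449×10^-2 H.

L ≈ 14.5 mH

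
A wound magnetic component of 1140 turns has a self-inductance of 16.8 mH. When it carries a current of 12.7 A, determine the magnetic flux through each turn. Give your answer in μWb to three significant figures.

Φ_B ≈ 187 μWb

From L = NΦ_B/I, the flux per turn is Φ_B = LI/N.
Φ_B = (1.680×10^-2 H)(12.7 A)/1140 = 1.872×10^-4 Wb.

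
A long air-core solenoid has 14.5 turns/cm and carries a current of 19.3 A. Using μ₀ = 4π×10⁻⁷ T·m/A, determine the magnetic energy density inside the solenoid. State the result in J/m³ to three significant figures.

u ≈ 492 J/m³

B = μ₀nI = (4π×10⁻⁷)(1.450×10^3)(19.3) = 3.517×10^-2 T.
u = B²/(2μ₀) = (3.517×10^-2)²/(2×4π×10⁻⁷) = 492.1 J/m³.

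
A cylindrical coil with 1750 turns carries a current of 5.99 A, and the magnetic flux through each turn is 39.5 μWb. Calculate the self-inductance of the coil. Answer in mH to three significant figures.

Self-inductance is defined by L = NΦ_B/I (flux linkage over current).
L = (1750)(3.950×10^-5 Wb)/(5.99 A) = 1.154×10^-2 H.

L ≈ 11.5 mH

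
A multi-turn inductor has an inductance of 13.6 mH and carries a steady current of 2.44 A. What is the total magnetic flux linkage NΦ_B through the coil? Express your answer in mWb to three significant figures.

NΦ_B ≈ 33.2 mWb

From L = NΦ_B/I, the flux linkage is NΦ_B = LI.
NΦ_B = (1.360×10^-2 H)(2.44 A) = 3.318×10^-2 Wb.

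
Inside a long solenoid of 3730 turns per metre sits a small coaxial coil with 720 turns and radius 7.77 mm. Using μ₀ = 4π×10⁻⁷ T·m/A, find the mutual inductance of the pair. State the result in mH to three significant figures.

M ≈ 0.640 mH

The outer solenoid produces a uniform field B₁ = μ₀n₁I₁ across the inner coil,
so the flux linkage is N₂Φ = N₂B₁A₂ = μ₀n₁N₂A₂·I₁, giving M = μ₀n₁N₂A₂.
A₂ = πr² = π(7.770×10^-3 m)² = 1.897×10^-4 m².
M = (4π×10⁻⁷)(3730)(720)(1.897×10^-4) = 6.401×10^-4 H.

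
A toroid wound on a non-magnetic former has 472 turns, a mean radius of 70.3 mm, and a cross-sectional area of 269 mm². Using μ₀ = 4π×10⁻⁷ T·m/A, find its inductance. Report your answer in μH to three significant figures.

For a thin toroid, L = μ₀N²A/(2πR).
L = (4π×10⁻⁷)(472)²(2.690×10^-4) / (2π×7.030×10^-2 m) = 1.7049×10^-4 H.

L ≈ 170 μH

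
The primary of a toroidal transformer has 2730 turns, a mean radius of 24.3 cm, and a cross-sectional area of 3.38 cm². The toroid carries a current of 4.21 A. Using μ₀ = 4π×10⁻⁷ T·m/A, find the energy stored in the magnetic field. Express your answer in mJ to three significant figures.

L = μ₀N²A/(2πR) = (4π×10⁻⁷)(2730)²(3.380×10^-4)/(2π×0.243) = 2.073×10^-3 H.
U = ½LI² = ½(2.073×10^-3)(4.21)² = 1.837×10^-2 J.

U ≈ 18.4 mJ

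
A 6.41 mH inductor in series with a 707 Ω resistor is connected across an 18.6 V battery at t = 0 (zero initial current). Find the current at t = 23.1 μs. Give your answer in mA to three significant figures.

τ = L/R = 6.410×10^-3/707 = 9.066×10^-6 s; final current I_∞ = ε/R = 18.6/707 = 2.631×10^-2 A.
I(t) = I_∞(1 − e^(−t/τ)) with t/τ = 2.548.
I = (2.631×10^-2)(1 − e^(−2.548)) = 2.42497×10^-2 A.

I ≈ 24.2 mA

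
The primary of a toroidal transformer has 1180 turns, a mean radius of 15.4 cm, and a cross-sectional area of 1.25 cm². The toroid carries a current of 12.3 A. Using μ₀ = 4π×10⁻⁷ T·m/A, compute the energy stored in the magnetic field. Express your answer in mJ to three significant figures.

L = μ₀N²A/(2πR) = (4π×10⁻⁷)(1180)²(1.250×10^-4)/(2π×0.154) = 2.260×10^-4 H.
U = ½LI² = ½(2.260×10^-4)(12.3)² = 1.710×10^-2 J.

U ≈ 17.1 mJ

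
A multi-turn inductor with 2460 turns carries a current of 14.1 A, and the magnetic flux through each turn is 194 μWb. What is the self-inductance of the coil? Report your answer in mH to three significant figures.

Self-inductance is defined by L = NΦ_B/I (flux linkage over current).
L = (2460)(1.940×10^-4 Wb)/(14.1 A) = 3.3847×10^-2 H.

L ≈ 33.8 mH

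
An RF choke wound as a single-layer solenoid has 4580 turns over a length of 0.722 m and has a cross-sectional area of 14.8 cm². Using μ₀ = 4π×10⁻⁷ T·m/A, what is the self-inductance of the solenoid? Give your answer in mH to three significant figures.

L ≈ 54.0 mH

A = 14.8 cm² = 1.480×10^-3 m².
For a long solenoid, L = μ₀N²A/ℓ.
L = (4π×10⁻⁷)(4580)²(1.480×10^-3)/(0.722 m) = 5.403×10^-2 H.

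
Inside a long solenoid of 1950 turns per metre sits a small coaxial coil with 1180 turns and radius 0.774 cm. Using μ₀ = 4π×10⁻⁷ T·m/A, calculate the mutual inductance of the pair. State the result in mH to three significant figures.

M ≈ 0.544 mH

The outer solenoid produces a uniform field B₁ = μ₀n₁I₁ across the inner coil,
so the flux linkage is N₂Φ = N₂B₁A₂ = μ₀n₁N₂A₂·I₁, giving M = μ₀n₁N₂A₂.
A₂ = πr² = π(7.740×10^-3 m)² = 1.882×10^-4 m².
M = (4π×10⁻⁷)(1950)(1180)(1.882×10^-4) = 5.442×10^-4 H.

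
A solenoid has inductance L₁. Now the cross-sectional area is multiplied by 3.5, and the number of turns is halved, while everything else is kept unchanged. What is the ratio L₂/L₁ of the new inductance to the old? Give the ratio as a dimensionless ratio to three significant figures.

L₂/L₁ = 0.875

For a solenoid, L ∝ μᵣN²A/ℓ.
L₂/L₁ = (3.5) × (0.5)^2 = 0.875.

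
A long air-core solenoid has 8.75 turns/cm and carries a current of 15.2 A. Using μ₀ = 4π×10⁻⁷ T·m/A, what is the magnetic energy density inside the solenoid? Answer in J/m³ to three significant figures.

u ≈ 111 J/m³

B = μ₀nI = (4π×10⁻⁷)(875)(15.2) = 1.671×10^-2 T.
u = B²/(2μ₀) = (1.671×10^-2)²/(2×4π×10⁻⁷) = 111.1 J/m³.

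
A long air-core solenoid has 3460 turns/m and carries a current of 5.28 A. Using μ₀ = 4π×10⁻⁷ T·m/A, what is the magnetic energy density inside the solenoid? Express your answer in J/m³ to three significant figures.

u ≈ 210 J/m³

B = μ₀nI = (4π×10⁻⁷)(3.460×10^3)(5.28) = 2.296×10^-2 T.
u = B²/(2μ₀) = (2.296×10^-2)²/(2×4π×10⁻⁷) = 209.7 J/m³.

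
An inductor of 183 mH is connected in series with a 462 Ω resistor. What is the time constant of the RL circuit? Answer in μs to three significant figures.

τ = L/R = (0.183 H)/(462 Ω) = 3.961×10^-4 s.

τ ≈ 396 μs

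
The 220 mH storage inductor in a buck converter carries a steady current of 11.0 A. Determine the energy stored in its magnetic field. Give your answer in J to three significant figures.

U ≈ 13.3 J

Stored magnetic energy: U = ½LI².
U = ½(0.22 H)(11.0 A)² = 13.31 J.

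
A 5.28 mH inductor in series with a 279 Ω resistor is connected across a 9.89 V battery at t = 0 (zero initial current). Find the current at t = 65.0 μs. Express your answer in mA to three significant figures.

I ≈ 34.3 mA

τ = L/R = 5.280×10^-3/279 = 1.892×10^-5 s; final current I_∞ = ε/R = 9.89/279 = 3.5448×10^-2 A.
I(t) = I_∞(1 − e^(−t/τ)) with t/τ = 3.435.
I = (3.5448×10^-2)(1 − e^(−3.435)) = 3.431×10^-2 A.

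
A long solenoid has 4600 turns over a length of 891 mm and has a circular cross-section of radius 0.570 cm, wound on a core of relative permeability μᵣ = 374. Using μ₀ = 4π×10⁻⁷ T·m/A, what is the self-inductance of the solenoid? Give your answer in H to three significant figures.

L ≈ 1.14 H

A = πr² = π(5.700×10^-3 m)² = 1.021×10^-4 m².
For a long solenoid, L = μ₀μᵣN²A/ℓ.
L = (4π×10⁻⁷)(374)(4600)²(1.021×10^-4)/(0.891 m) = 1.139 H.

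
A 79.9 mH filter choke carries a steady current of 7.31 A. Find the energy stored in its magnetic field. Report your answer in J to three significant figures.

U ≈ 2.13 J

Stored magnetic energy: U = ½LI².
U = ½(7.990×10^-2 H)(7.31 A)² = 2.1348 J.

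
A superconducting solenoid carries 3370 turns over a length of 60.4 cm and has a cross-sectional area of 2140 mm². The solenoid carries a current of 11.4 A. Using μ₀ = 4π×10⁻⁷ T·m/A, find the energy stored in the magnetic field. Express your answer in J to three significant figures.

A = 2140 mm² = 2.140×10^-3 m².
L = μ₀N²A/ℓ = (4π×10⁻⁷)(3370)²(2.140×10^-3)/(0.604) = 5.056×10^-2 H.
U = ½LI² = ½(5.056×10^-2)(11.4)² = 3.286 J.

U ≈ 3.29 J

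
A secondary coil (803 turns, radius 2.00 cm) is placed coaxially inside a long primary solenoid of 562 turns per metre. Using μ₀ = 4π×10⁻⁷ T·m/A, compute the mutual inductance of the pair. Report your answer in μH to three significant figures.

M ≈ 713 μH

The outer solenoid produces a uniform field B₁ = μ₀n₁I₁ across the inner coil,
so the flux linkage is N₂Φ = N₂B₁A₂ = μ₀n₁N₂A₂·I₁, giving M = μ₀n₁N₂A₂.
A₂ = πr² = π(2.000×10^-2 m)² = 1.257×10^-3 m².
M = (4π×10⁻⁷)(562)(803)(1.257×10^-3) = 7.126×10^-4 H.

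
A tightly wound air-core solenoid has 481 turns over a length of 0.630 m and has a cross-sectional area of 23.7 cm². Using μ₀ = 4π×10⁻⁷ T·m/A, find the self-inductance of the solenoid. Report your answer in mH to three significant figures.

A = 23.7 cm² = 2.370×10^-3 m².
For a long solenoid, L = μ₀N²A/ℓ.
L = (4π×10⁻⁷)(481)²(2.370×10^-3)/(0.63 m) = 1.094×10^-3 H.

L ≈ 1.09 mH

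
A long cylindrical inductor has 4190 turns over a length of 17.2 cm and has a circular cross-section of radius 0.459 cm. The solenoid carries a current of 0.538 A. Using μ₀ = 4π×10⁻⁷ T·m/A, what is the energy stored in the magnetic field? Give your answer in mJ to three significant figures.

U ≈ 1.23 mJ

A = πr² = π(4.590×10^-3 m)² = 6.619×10^-5 m².
L = μ₀N²A/ℓ = (4π×10⁻⁷)(4190)²(6.619×10^-5)/(0.172) = 8.490×10^-3 H.
U = ½LI² = ½(8.490×10^-3)(0.538)² = 1.229×10^-3 J.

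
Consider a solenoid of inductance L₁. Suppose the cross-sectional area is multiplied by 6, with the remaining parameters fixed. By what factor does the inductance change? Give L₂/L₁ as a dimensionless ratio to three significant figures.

For a solenoid, L ∝ μᵣN²A/ℓ.
L₂/L₁ = (6) = 6.00.

L₂/L₁ = 6.00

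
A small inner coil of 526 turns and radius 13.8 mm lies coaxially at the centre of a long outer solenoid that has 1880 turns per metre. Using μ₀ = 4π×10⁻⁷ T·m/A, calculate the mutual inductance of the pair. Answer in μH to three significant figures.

M ≈ 743 μH

The outer solenoid produces a uniform field B₁ = μ₀n₁I₁ across the inner coil,
so the flux linkage is N₂Φ = N₂B₁A₂ = μ₀n₁N₂A₂·I₁, giving M = μ₀n₁N₂A₂.
A₂ = πr² = π(1.380×10^-2 m)² = 5.983×10^-4 m².
M = (4π×10⁻⁷)(1880)(526)(5.983×10^-4) = 7.4347×10^-4 H.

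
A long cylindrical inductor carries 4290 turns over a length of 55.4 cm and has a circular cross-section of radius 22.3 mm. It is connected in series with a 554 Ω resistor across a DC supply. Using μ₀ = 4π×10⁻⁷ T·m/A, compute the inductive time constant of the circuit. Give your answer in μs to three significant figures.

τ ≈ 118 μs

A = πr² = π(2.230×10^-2 m)² = 1.562×10^-3 m².
L = μ₀N²A/ℓ = (4π×10⁻⁷)(4290)²(1.562×10^-3)/(0.554) = 6.522×10^-2 H.
τ = L/R = (6.522×10^-2)/(554) = 1.177×10^-4 s.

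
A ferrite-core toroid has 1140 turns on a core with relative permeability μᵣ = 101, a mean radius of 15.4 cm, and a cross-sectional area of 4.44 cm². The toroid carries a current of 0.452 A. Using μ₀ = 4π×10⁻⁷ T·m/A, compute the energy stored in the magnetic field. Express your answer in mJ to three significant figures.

L = μ₀μᵣN²A/(2πR) = (4π×10⁻⁷)(101)(1140)²(4.440×10^-4)/(2π×0.154) = 7.569×10^-2 H.
U = ½LI² = ½(7.569×10^-2)(0.452)² = 7.732×10^-3 J.

U ≈ 7.73 mJ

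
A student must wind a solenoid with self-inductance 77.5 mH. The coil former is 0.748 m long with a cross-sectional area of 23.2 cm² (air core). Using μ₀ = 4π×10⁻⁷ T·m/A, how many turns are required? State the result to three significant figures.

N ≈ 4460 turns

A = 23.2 cm² = 2.320×10^-3 m².
From L = μ₀N²A/ℓ, N = √(Lℓ / (μ₀A)).
N = √[(7.750×10^-2)(0.748) / ((4π×10⁻⁷)×2.320×10^-3)] = √(1.988×10^7) ≈ 4459.2.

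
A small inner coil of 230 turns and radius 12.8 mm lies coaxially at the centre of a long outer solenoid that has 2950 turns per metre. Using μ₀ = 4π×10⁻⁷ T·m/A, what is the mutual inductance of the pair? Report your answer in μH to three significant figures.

M ≈ 439 μH

The outer solenoid produces a uniform field B₁ = μ₀n₁I₁ across the inner coil,
so the flux linkage is N₂Φ = N₂B₁A₂ = μ₀n₁N₂A₂·I₁, giving M = μ₀n₁N₂A₂.
A₂ = πr² = π(1.280×10^-2 m)² = 5.147×10^-4 m².
M = (4π×10⁻⁷)(2950)(230)(5.147×10^-4) = 4.389×10^-4 H.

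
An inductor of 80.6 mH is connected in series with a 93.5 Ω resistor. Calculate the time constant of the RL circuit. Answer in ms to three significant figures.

τ = L/R = (8.060×10^-2 H)/(93.5 Ω) = 8.620×10^-4 s.

τ ≈ 0.862 ms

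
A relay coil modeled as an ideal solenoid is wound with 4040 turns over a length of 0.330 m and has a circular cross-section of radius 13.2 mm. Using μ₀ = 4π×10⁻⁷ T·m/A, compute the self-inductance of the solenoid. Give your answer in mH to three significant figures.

L ≈ 34.0 mH

A = πr² = π(1.320×10^-2 m)² = 5.474×10^-4 m².
For a long solenoid, L = μ₀N²A/ℓ.
L = (4π×10⁻⁷)(4040)²(5.474×10^-4)/(0.33 m) = 3.402×10^-2 H.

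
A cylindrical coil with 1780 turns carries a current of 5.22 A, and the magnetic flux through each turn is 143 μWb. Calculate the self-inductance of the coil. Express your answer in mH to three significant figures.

L ≈ 48.8 mH

Self-inductance is defined by L = NΦ_B/I (flux linkage over current).
L = (1780)(1.430×10^-4 Wb)/(5.22 A) = 4.876×10^-2 H.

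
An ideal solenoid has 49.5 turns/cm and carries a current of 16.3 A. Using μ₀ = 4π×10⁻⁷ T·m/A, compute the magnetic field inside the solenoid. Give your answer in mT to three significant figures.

B ≈ 101 mT

Inside a long solenoid, B = μ₀nI.
B = (4π×10⁻⁷)(4.950×10^3 m⁻¹)(16.3 A) = 0.1014 T.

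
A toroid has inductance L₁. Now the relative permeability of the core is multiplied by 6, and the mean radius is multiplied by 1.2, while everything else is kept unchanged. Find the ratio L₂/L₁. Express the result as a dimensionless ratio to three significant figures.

For a toroid, L ∝ μᵣN²A/R.
L₂/L₁ = (6) × (1.2)^-1 = 5.00.

L₂/L₁ = 5.00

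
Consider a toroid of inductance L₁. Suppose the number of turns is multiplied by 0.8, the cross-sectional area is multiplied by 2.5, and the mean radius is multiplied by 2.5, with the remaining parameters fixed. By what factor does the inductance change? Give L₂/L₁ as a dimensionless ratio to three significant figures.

For a toroid, L ∝ μᵣN²A/R.
L₂/L₁ = (0.8)^2 × (2.5) × (2.5)^-1 = 0.640.

L₂/L₁ = 0.640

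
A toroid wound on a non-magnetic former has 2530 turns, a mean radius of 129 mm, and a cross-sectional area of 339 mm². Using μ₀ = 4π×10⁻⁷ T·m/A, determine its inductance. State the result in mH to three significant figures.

L ≈ 3.36 mH

For a thin toroid, L = μ₀N²A/(2πR).
L = (4π×10⁻⁷)(2530)²(3.390×10^-4) / (2π×0.129 m) = 3.364×10^-3 H.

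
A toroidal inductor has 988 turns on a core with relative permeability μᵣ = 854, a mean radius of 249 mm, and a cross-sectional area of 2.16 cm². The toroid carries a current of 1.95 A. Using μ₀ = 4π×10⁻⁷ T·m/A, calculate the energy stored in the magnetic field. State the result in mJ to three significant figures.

U ≈ 275 mJ

L = μ₀μᵣN²A/(2πR) = (4π×10⁻⁷)(854)(988)²(2.160×10^-4)/(2π×0.249) = 0.1446 H.
U = ½LI² = ½(0.1446)(1.95)² = 0.275 J.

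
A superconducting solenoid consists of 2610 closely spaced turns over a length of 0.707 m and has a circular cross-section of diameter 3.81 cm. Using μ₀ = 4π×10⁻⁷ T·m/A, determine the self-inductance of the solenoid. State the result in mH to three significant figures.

L ≈ 13.8 mH

A = π(d/2)² = π(1.905×10^-2 m)² = 1.140×10^-3 m².
For a long solenoid, L = μ₀N²A/ℓ.
L = (4π×10⁻⁷)(2610)²(1.140×10^-3)/(0.707 m) = 1.380×10^-2 H.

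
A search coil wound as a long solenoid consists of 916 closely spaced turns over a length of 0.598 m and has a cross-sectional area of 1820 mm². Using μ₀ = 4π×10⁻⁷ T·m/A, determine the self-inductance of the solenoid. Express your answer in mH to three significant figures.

L ≈ 3.21 mH

A = 1820 mm² = 1.820×10^-3 m².
For a long solenoid, L = μ₀N²A/ℓ.
L = (4π×10⁻⁷)(916)²(1.820×10^-3)/(0.598 m) = 3.209×10^-3 H.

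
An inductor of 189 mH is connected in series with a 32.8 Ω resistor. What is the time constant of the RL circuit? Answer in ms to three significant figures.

τ ≈ 5.76 ms

τ = L/R = (0.189 H)/(32.8 Ω) = 5.762×10^-3 s.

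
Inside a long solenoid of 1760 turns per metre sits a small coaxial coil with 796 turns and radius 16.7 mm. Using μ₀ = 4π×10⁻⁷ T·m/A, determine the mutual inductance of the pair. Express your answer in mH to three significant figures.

M ≈ 1.54 mH

The outer solenoid produces a uniform field B₁ = μ₀n₁I₁ across the inner coil,
so the flux linkage is N₂Φ = N₂B₁A₂ = μ₀n₁N₂A₂·I₁, giving M = μ₀n₁N₂A₂.
A₂ = πr² = π(1.670×10^-2 m)² = 8.762×10^-4 m².
M = (4π×10⁻⁷)(1760)(796)(8.762×10^-4) = 1.542×10^-3 H.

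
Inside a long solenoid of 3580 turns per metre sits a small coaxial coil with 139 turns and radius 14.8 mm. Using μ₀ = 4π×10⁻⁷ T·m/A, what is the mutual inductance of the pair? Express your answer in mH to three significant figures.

M ≈ 0.430 mH

The outer solenoid produces a uniform field B₁ = μ₀n₁I₁ across the inner coil,
so the flux linkage is N₂Φ = N₂B₁A₂ = μ₀n₁N₂A₂·I₁, giving M = μ₀n₁N₂A₂.
A₂ = πr² = π(1.480×10^-2 m)² = 6.881×10^-4 m².
M = (4π×10⁻⁷)(3580)(139)(6.881×10^-4) = 4.303×10^-4 H.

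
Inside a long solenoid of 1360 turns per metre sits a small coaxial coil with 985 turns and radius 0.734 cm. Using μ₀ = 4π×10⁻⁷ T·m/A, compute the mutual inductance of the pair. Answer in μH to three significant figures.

M ≈ 285 μH

The outer solenoid produces a uniform field B₁ = μ₀n₁I₁ across the inner coil,
so the flux linkage is N₂Φ = N₂B₁A₂ = μ₀n₁N₂A₂·I₁, giving M = μ₀n₁N₂A₂.
A₂ = πr² = π(7.340×10^-3 m)² = 1.693×10^-4 m².
M = (4π×10⁻⁷)(1360)(985)(1.693×10^-4) = 2.849×10^-4 H.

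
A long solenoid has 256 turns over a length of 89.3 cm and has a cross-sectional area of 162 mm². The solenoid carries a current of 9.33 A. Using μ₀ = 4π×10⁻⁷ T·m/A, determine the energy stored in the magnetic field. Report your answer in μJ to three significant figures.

U ≈ 650 μJ

A = 162 mm² = 1.620×10^-4 m².
L = μ₀N²A/ℓ = (4π×10⁻⁷)(256)²(1.620×10^-4)/(0.893) = 1.494×10^-5 H.
U = ½LI² = ½(1.494×10^-5)(9.33)² = 6.503×10^-4 J.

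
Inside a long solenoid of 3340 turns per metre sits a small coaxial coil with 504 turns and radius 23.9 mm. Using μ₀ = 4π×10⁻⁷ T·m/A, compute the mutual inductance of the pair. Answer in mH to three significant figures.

M ≈ 3.80 mH

The outer solenoid produces a uniform field B₁ = μ₀n₁I₁ across the inner coil,
so the flux linkage is N₂Φ = N₂B₁A₂ = μ₀n₁N₂A₂·I₁, giving M = μ₀n₁N₂A₂.
A₂ = πr² = π(2.390×10^-2 m)² = 1.7945×10^-3 m².
M = (4π×10⁻⁷)(3340)(504)(1.7945×10^-3) = 3.796×10^-3 H.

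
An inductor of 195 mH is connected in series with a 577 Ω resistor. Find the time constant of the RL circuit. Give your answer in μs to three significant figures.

τ = L/R = (0.195 H)/(577 Ω) = 3.380×10^-4 s.

τ ≈ 338 μs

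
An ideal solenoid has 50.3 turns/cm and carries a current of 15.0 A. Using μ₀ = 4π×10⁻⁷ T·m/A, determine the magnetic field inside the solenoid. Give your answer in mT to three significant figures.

Inside a long solenoid, B = μ₀nI.
B = (4π×10⁻⁷)(5.030×10^3 m⁻¹)(15.0 A) = 9.481×10^-2 T.

B ≈ 94.8 mT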